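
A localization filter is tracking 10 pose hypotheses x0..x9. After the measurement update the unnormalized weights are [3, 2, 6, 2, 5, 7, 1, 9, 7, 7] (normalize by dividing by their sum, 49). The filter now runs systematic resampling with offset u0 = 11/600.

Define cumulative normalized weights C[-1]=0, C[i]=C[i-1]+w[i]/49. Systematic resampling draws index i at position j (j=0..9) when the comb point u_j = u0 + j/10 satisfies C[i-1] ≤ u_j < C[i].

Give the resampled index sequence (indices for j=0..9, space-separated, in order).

C = [3/49, 5/49, 11/49, 13/49, 18/49, 25/49, 26/49, 5/7, 6/7, 1]
j=0: u_0=11/600 ∈ [0, 3/49) → index 0
j=1: u_1=71/600 ∈ [5/49, 11/49) → index 2
j=2: u_2=131/600 ∈ [5/49, 11/49) → index 2
j=3: u_3=191/600 ∈ [13/49, 18/49) → index 4
j=4: u_4=251/600 ∈ [18/49, 25/49) → index 5
j=5: u_5=311/600 ∈ [25/49, 26/49) → index 6
j=6: u_6=371/600 ∈ [26/49, 5/7) → index 7
j=7: u_7=431/600 ∈ [5/7, 6/7) → index 8
j=8: u_8=491/600 ∈ [5/7, 6/7) → index 8
j=9: u_9=551/600 ∈ [6/7, 1) → index 9

0 2 2 4 5 6 7 8 8 9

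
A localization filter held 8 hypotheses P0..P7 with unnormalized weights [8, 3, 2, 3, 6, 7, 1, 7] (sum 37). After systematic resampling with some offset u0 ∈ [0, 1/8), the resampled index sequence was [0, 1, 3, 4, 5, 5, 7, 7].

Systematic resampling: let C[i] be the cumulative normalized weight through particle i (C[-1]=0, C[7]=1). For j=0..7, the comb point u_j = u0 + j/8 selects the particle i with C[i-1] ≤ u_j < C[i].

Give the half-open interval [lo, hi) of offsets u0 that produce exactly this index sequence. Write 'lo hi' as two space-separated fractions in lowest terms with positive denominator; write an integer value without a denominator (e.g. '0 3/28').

C = [8/37, 11/37, 13/37, 16/37, 22/37, 29/37, 30/37, 1]
j=0 picked index 0: u0 ∈ [0, 8/37)
j=1 picked index 1: u0 ∈ [27/296, 51/296)
j=2 picked index 3: u0 ∈ [15/148, 27/148)
j=3 picked index 4: u0 ∈ [17/296, 65/296)
j=4 picked index 5: u0 ∈ [7/74, 21/74)
j=5 picked index 5: u0 ∈ [-9/296, 47/296)
j=6 picked index 7: u0 ∈ [9/148, 1/4)
j=7 picked index 7: u0 ∈ [-19/296, 1/8)
intersection: [15/148, 1/8)

15/148 1/8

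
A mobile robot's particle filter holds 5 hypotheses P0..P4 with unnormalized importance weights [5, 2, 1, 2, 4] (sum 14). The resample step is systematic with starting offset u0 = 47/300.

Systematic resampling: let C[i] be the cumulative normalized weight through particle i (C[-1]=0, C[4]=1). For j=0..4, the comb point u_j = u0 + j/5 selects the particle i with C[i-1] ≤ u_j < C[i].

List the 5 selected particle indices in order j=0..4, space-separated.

0 0 2 4 4

C = [5/14, 1/2, 4/7, 5/7, 1]
j=0: u_0=47/300 ∈ [0, 5/14) → index 0
j=1: u_1=107/300 ∈ [0, 5/14) → index 0
j=2: u_2=167/300 ∈ [1/2, 4/7) → index 2
j=3: u_3=227/300 ∈ [5/7, 1) → index 4
j=4: u_4=287/300 ∈ [5/7, 1) → index 4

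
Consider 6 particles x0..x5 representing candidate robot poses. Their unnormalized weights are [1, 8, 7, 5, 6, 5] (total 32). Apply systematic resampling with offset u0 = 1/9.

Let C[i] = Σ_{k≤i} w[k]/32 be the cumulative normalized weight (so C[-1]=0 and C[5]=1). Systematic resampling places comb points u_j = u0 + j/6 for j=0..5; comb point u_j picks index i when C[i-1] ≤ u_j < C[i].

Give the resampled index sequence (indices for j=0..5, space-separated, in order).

1 1 2 3 4 5

C = [1/32, 9/32, 1/2, 21/32, 27/32, 1]
j=0: u_0=1/9 ∈ [1/32, 9/32) → index 1
j=1: u_1=5/18 ∈ [1/32, 9/32) → index 1
j=2: u_2=4/9 ∈ [9/32, 1/2) → index 2
j=3: u_3=11/18 ∈ [1/2, 21/32) → index 3
j=4: u_4=7/9 ∈ [21/32, 27/32) → index 4
j=5: u_5=17/18 ∈ [27/32, 1) → index 5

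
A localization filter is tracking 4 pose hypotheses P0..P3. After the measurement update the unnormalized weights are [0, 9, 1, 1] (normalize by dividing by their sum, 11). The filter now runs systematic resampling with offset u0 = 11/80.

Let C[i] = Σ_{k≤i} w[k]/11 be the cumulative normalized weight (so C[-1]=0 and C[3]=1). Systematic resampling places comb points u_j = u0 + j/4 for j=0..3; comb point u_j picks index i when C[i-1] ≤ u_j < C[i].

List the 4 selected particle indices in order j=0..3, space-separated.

C = [0, 9/11, 10/11, 1]
j=0: u_0=11/80 ∈ [0, 9/11) → index 1
j=1: u_1=31/80 ∈ [0, 9/11) → index 1
j=2: u_2=51/80 ∈ [0, 9/11) → index 1
j=3: u_3=71/80 ∈ [9/11, 10/11) → index 2

1 1 1 2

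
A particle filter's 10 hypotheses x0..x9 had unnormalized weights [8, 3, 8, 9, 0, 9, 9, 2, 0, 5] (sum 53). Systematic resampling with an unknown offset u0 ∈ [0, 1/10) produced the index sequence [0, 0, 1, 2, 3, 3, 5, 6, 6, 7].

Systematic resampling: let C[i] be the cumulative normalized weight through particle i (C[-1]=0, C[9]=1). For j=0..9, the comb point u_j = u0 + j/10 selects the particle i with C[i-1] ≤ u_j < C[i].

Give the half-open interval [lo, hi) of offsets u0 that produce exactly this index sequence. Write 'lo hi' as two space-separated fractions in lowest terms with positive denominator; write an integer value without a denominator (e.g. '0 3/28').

C = [8/53, 11/53, 19/53, 28/53, 28/53, 37/53, 46/53, 48/53, 48/53, 1]
j=0 picked index 0: u0 ∈ [0, 8/53)
j=1 picked index 0: u0 ∈ [-1/10, 27/530)
j=2 picked index 1: u0 ∈ [-13/265, 2/265)
j=3 picked index 2: u0 ∈ [-49/530, 31/530)
j=4 picked index 3: u0 ∈ [-11/265, 34/265)
j=5 picked index 3: u0 ∈ [-15/106, 3/106)
j=6 picked index 5: u0 ∈ [-19/265, 26/265)
j=7 picked index 6: u0 ∈ [-1/530, 89/530)
j=8 picked index 6: u0 ∈ [-27/265, 18/265)
j=9 picked index 7: u0 ∈ [-17/530, 3/530)
intersection: [0, 3/530)

0 3/530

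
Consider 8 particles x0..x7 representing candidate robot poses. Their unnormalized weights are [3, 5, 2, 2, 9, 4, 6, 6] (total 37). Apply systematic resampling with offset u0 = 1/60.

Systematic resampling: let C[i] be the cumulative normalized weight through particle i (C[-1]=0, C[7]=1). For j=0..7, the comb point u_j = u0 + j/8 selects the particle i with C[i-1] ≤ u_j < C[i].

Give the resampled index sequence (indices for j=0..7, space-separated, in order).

C = [3/37, 8/37, 10/37, 12/37, 21/37, 25/37, 31/37, 1]
j=0: u_0=1/60 ∈ [0, 3/37) → index 0
j=1: u_1=17/120 ∈ [3/37, 8/37) → index 1
j=2: u_2=4/15 ∈ [8/37, 10/37) → index 2
j=3: u_3=47/120 ∈ [12/37, 21/37) → index 4
j=4: u_4=31/60 ∈ [12/37, 21/37) → index 4
j=5: u_5=77/120 ∈ [21/37, 25/37) → index 5
j=6: u_6=23/30 ∈ [25/37, 31/37) → index 6
j=7: u_7=107/120 ∈ [31/37, 1) → index 7

0 1 2 4 4 5 6 7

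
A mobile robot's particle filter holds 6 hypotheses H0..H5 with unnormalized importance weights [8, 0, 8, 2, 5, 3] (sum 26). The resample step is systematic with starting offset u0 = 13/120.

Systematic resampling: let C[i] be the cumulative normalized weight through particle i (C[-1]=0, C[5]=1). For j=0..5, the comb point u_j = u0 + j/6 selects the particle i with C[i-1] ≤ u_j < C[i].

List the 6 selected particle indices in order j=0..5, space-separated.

0 0 2 2 4 5

C = [4/13, 4/13, 8/13, 9/13, 23/26, 1]
j=0: u_0=13/120 ∈ [0, 4/13) → index 0
j=1: u_1=11/40 ∈ [0, 4/13) → index 0
j=2: u_2=53/120 ∈ [4/13, 8/13) → index 2
j=3: u_3=73/120 ∈ [4/13, 8/13) → index 2
j=4: u_4=31/40 ∈ [9/13, 23/26) → index 4
j=5: u_5=113/120 ∈ [23/26, 1) → index 5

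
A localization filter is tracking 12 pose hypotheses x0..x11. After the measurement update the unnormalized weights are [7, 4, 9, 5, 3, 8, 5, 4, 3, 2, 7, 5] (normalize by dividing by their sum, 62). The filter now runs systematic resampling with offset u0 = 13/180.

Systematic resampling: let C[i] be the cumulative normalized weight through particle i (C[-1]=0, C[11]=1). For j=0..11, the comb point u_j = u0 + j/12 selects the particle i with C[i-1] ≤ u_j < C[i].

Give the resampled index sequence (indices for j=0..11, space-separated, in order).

0 1 2 2 4 5 5 6 8 10 10 11

C = [7/62, 11/62, 10/31, 25/62, 14/31, 18/31, 41/62, 45/62, 24/31, 25/31, 57/62, 1]
j=0: u_0=13/180 ∈ [0, 7/62) → index 0
j=1: u_1=7/45 ∈ [7/62, 11/62) → index 1
j=2: u_2=43/180 ∈ [11/62, 10/31) → index 2
j=3: u_3=29/90 ∈ [11/62, 10/31) → index 2
j=4: u_4=73/180 ∈ [25/62, 14/31) → index 4
j=5: u_5=22/45 ∈ [14/31, 18/31) → index 5
j=6: u_6=103/180 ∈ [14/31, 18/31) → index 5
j=7: u_7=59/90 ∈ [18/31, 41/62) → index 6
j=8: u_8=133/180 ∈ [45/62, 24/31) → index 8
j=9: u_9=37/45 ∈ [25/31, 57/62) → index 10
j=10: u_10=163/180 ∈ [25/31, 57/62) → index 10
j=11: u_11=89/90 ∈ [57/62, 1) → index 11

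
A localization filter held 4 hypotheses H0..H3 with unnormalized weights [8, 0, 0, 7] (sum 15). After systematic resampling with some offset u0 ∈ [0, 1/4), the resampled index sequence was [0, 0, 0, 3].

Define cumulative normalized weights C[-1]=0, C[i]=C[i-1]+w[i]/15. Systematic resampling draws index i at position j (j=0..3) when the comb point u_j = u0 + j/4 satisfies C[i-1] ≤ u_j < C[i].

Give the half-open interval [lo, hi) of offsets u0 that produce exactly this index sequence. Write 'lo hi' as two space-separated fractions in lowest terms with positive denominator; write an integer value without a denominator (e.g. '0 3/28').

C = [8/15, 8/15, 8/15, 1]
j=0 picked index 0: u0 ∈ [0, 8/15)
j=1 picked index 0: u0 ∈ [-1/4, 17/60)
j=2 picked index 0: u0 ∈ [-1/2, 1/30)
j=3 picked index 3: u0 ∈ [-13/60, 1/4)
intersection: [0, 1/30)

0 1/30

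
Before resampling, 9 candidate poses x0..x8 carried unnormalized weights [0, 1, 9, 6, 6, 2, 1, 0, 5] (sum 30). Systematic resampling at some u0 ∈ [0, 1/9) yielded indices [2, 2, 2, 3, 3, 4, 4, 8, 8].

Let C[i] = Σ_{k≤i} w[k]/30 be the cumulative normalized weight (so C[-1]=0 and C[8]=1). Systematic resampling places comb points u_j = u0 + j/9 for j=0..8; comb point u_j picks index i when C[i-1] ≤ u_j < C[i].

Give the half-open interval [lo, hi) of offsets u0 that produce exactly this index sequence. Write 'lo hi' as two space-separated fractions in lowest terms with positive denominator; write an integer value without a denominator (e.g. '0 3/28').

1/18 1/15

C = [0, 1/30, 1/3, 8/15, 11/15, 4/5, 5/6, 5/6, 1]
j=0 picked index 2: u0 ∈ [1/30, 1/3)
j=1 picked index 2: u0 ∈ [-7/90, 2/9)
j=2 picked index 2: u0 ∈ [-17/90, 1/9)
j=3 picked index 3: u0 ∈ [0, 1/5)
j=4 picked index 3: u0 ∈ [-1/9, 4/45)
j=5 picked index 4: u0 ∈ [-1/45, 8/45)
j=6 picked index 4: u0 ∈ [-2/15, 1/15)
j=7 picked index 8: u0 ∈ [1/18, 2/9)
j=8 picked index 8: u0 ∈ [-1/18, 1/9)
intersection: [1/18, 1/15)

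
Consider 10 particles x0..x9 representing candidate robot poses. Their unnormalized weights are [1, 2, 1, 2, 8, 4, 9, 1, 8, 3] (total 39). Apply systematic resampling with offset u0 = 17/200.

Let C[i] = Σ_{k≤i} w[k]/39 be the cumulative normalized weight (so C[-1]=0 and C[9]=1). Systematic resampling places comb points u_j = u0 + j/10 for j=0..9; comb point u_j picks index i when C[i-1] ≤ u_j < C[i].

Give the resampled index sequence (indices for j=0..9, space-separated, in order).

2 4 4 5 6 6 6 8 8 9

C = [1/39, 1/13, 4/39, 2/13, 14/39, 6/13, 9/13, 28/39, 12/13, 1]
j=0: u_0=17/200 ∈ [1/13, 4/39) → index 2
j=1: u_1=37/200 ∈ [2/13, 14/39) → index 4
j=2: u_2=57/200 ∈ [2/13, 14/39) → index 4
j=3: u_3=77/200 ∈ [14/39, 6/13) → index 5
j=4: u_4=97/200 ∈ [6/13, 9/13) → index 6
j=5: u_5=117/200 ∈ [6/13, 9/13) → index 6
j=6: u_6=137/200 ∈ [6/13, 9/13) → index 6
j=7: u_7=157/200 ∈ [28/39, 12/13) → index 8
j=8: u_8=177/200 ∈ [28/39, 12/13) → index 8
j=9: u_9=197/200 ∈ [12/13, 1) → index 9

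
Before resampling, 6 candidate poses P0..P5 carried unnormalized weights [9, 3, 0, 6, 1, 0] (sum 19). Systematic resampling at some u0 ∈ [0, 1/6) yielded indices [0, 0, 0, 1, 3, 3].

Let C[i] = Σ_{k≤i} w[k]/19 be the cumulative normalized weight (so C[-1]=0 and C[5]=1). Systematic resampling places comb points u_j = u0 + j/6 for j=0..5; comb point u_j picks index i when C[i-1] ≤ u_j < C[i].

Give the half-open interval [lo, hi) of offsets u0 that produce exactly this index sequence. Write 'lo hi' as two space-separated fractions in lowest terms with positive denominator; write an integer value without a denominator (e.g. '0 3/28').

C = [9/19, 12/19, 12/19, 18/19, 1, 1]
j=0 picked index 0: u0 ∈ [0, 9/19)
j=1 picked index 0: u0 ∈ [-1/6, 35/114)
j=2 picked index 0: u0 ∈ [-1/3, 8/57)
j=3 picked index 1: u0 ∈ [-1/38, 5/38)
j=4 picked index 3: u0 ∈ [-2/57, 16/57)
j=5 picked index 3: u0 ∈ [-23/114, 13/114)
intersection: [0, 13/114)

0 13/114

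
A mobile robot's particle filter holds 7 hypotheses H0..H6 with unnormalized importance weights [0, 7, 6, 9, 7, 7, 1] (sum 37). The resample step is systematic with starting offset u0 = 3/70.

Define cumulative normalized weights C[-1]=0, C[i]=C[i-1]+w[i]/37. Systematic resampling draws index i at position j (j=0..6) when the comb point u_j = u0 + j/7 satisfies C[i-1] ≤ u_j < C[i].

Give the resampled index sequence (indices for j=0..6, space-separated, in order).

1 1 2 3 4 4 5

C = [0, 7/37, 13/37, 22/37, 29/37, 36/37, 1]
j=0: u_0=3/70 ∈ [0, 7/37) → index 1
j=1: u_1=13/70 ∈ [0, 7/37) → index 1
j=2: u_2=23/70 ∈ [7/37, 13/37) → index 2
j=3: u_3=33/70 ∈ [13/37, 22/37) → index 3
j=4: u_4=43/70 ∈ [22/37, 29/37) → index 4
j=5: u_5=53/70 ∈ [22/37, 29/37) → index 4
j=6: u_6=9/10 ∈ [29/37, 36/37) → index 5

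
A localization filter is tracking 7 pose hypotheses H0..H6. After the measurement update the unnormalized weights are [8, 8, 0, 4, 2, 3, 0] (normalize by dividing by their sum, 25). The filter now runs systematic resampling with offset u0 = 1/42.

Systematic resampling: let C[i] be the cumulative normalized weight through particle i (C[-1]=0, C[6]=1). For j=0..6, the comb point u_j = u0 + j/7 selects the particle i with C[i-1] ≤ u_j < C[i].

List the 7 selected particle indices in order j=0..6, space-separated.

0 0 0 1 1 3 5

C = [8/25, 16/25, 16/25, 4/5, 22/25, 1, 1]
j=0: u_0=1/42 ∈ [0, 8/25) → index 0
j=1: u_1=1/6 ∈ [0, 8/25) → index 0
j=2: u_2=13/42 ∈ [0, 8/25) → index 0
j=3: u_3=19/42 ∈ [8/25, 16/25) → index 1
j=4: u_4=25/42 ∈ [8/25, 16/25) → index 1
j=5: u_5=31/42 ∈ [16/25, 4/5) → index 3
j=6: u_6=37/42 ∈ [22/25, 1) → index 5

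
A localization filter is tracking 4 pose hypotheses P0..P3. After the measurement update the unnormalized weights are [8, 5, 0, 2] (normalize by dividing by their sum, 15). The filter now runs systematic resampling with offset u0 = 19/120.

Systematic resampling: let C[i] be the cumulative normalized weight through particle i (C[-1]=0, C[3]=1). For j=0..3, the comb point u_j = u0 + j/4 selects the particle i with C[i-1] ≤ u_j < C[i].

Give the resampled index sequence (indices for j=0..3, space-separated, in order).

0 0 1 3

C = [8/15, 13/15, 13/15, 1]
j=0: u_0=19/120 ∈ [0, 8/15) → index 0
j=1: u_1=49/120 ∈ [0, 8/15) → index 0
j=2: u_2=79/120 ∈ [8/15, 13/15) → index 1
j=3: u_3=109/120 ∈ [13/15, 1) → index 3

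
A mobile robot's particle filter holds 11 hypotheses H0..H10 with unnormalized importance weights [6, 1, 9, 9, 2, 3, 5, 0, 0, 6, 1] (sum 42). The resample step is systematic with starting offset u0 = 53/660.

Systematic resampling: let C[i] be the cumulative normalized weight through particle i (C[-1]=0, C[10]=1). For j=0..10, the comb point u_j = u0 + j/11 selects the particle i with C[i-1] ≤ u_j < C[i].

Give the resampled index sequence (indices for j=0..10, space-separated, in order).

0 2 2 2 3 3 4 6 6 9 10

C = [1/7, 1/6, 8/21, 25/42, 9/14, 5/7, 5/6, 5/6, 5/6, 41/42, 1]
j=0: u_0=53/660 ∈ [0, 1/7) → index 0
j=1: u_1=113/660 ∈ [1/6, 8/21) → index 2
j=2: u_2=173/660 ∈ [1/6, 8/21) → index 2
j=3: u_3=233/660 ∈ [1/6, 8/21) → index 2
j=4: u_4=293/660 ∈ [8/21, 25/42) → index 3
j=5: u_5=353/660 ∈ [8/21, 25/42) → index 3
j=6: u_6=413/660 ∈ [25/42, 9/14) → index 4
j=7: u_7=43/60 ∈ [5/7, 5/6) → index 6
j=8: u_8=533/660 ∈ [5/7, 5/6) → index 6
j=9: u_9=593/660 ∈ [5/6, 41/42) → index 9
j=10: u_10=653/660 ∈ [41/42, 1) → index 10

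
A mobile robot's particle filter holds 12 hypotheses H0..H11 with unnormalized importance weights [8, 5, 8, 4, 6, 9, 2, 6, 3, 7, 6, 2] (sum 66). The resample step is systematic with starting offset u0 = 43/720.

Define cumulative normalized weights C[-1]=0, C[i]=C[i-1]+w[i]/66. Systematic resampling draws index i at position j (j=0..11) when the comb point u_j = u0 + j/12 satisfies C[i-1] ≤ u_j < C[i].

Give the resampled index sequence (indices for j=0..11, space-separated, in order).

C = [4/33, 13/66, 7/22, 25/66, 31/66, 20/33, 7/11, 8/11, 17/22, 29/33, 32/33, 1]
j=0: u_0=43/720 ∈ [0, 4/33) → index 0
j=1: u_1=103/720 ∈ [4/33, 13/66) → index 1
j=2: u_2=163/720 ∈ [13/66, 7/22) → index 2
j=3: u_3=223/720 ∈ [13/66, 7/22) → index 2
j=4: u_4=283/720 ∈ [25/66, 31/66) → index 4
j=5: u_5=343/720 ∈ [31/66, 20/33) → index 5
j=6: u_6=403/720 ∈ [31/66, 20/33) → index 5
j=7: u_7=463/720 ∈ [7/11, 8/11) → index 7
j=8: u_8=523/720 ∈ [7/11, 8/11) → index 7
j=9: u_9=583/720 ∈ [17/22, 29/33) → index 9
j=10: u_10=643/720 ∈ [29/33, 32/33) → index 10
j=11: u_11=703/720 ∈ [32/33, 1) → index 11

0 1 2 2 4 5 5 7 7 9 10 11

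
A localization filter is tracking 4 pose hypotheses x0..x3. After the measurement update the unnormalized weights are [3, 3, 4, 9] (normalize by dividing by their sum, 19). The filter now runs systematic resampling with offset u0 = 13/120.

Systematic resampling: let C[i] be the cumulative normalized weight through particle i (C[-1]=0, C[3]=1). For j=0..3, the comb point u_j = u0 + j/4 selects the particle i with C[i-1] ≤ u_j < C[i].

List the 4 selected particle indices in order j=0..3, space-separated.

0 2 3 3

C = [3/19, 6/19, 10/19, 1]
j=0: u_0=13/120 ∈ [0, 3/19) → index 0
j=1: u_1=43/120 ∈ [6/19, 10/19) → index 2
j=2: u_2=73/120 ∈ [10/19, 1) → index 3
j=3: u_3=103/120 ∈ [10/19, 1) → index 3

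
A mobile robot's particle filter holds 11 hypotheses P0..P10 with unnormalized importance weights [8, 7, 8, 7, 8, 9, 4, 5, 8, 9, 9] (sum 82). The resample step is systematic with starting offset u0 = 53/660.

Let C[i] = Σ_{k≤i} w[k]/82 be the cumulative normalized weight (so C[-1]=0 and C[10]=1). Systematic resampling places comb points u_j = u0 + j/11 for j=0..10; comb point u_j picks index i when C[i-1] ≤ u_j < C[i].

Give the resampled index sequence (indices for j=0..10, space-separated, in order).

C = [4/41, 15/82, 23/82, 15/41, 19/41, 47/82, 51/82, 28/41, 32/41, 73/82, 1]
j=0: u_0=53/660 ∈ [0, 4/41) → index 0
j=1: u_1=113/660 ∈ [4/41, 15/82) → index 1
j=2: u_2=173/660 ∈ [15/82, 23/82) → index 2
j=3: u_3=233/660 ∈ [23/82, 15/41) → index 3
j=4: u_4=293/660 ∈ [15/41, 19/41) → index 4
j=5: u_5=353/660 ∈ [19/41, 47/82) → index 5
j=6: u_6=413/660 ∈ [51/82, 28/41) → index 7
j=7: u_7=43/60 ∈ [28/41, 32/41) → index 8
j=8: u_8=533/660 ∈ [32/41, 73/82) → index 9
j=9: u_9=593/660 ∈ [73/82, 1) → index 10
j=10: u_10=653/660 ∈ [73/82, 1) → index 10

0 1 2 3 4 5 7 8 9 10 10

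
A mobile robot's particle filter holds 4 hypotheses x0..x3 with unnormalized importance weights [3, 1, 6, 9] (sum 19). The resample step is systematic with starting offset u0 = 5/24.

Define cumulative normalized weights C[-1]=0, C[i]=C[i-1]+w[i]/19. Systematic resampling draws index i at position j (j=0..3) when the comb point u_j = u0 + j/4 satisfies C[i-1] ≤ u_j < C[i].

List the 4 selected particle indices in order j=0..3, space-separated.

C = [3/19, 4/19, 10/19, 1]
j=0: u_0=5/24 ∈ [3/19, 4/19) → index 1
j=1: u_1=11/24 ∈ [4/19, 10/19) → index 2
j=2: u_2=17/24 ∈ [10/19, 1) → index 3
j=3: u_3=23/24 ∈ [10/19, 1) → index 3

1 2 3 3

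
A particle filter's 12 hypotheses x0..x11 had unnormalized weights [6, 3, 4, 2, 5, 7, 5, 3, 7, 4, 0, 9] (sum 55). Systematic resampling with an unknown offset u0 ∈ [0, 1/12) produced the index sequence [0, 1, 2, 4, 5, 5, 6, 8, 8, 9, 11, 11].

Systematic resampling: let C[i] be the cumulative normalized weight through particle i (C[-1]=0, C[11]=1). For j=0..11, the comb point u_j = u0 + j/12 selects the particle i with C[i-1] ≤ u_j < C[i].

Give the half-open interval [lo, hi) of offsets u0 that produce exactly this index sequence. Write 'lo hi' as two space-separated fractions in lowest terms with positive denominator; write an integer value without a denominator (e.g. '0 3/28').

7/132 23/330

C = [6/55, 9/55, 13/55, 3/11, 4/11, 27/55, 32/55, 7/11, 42/55, 46/55, 46/55, 1]
j=0 picked index 0: u0 ∈ [0, 6/55)
j=1 picked index 1: u0 ∈ [17/660, 53/660)
j=2 picked index 2: u0 ∈ [-1/330, 23/330)
j=3 picked index 4: u0 ∈ [1/44, 5/44)
j=4 picked index 5: u0 ∈ [1/33, 26/165)
j=5 picked index 5: u0 ∈ [-7/132, 49/660)
j=6 picked index 6: u0 ∈ [-1/110, 9/110)
j=7 picked index 8: u0 ∈ [7/132, 119/660)
j=8 picked index 8: u0 ∈ [-1/33, 16/165)
j=9 picked index 9: u0 ∈ [3/220, 19/220)
j=10 picked index 11: u0 ∈ [1/330, 1/6)
j=11 picked index 11: u0 ∈ [-53/660, 1/12)
intersection: [7/132, 23/330)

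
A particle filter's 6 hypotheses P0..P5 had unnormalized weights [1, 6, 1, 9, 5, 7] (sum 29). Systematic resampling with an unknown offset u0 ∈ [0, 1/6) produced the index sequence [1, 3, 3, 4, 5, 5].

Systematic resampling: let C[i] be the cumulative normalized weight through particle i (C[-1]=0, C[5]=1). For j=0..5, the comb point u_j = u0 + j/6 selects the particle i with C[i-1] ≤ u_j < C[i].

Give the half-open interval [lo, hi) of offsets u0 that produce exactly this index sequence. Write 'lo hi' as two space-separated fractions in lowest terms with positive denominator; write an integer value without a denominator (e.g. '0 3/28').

C = [1/29, 7/29, 8/29, 17/29, 22/29, 1]
j=0 picked index 1: u0 ∈ [1/29, 7/29)
j=1 picked index 3: u0 ∈ [19/174, 73/174)
j=2 picked index 3: u0 ∈ [-5/87, 22/87)
j=3 picked index 4: u0 ∈ [5/58, 15/58)
j=4 picked index 5: u0 ∈ [8/87, 1/3)
j=5 picked index 5: u0 ∈ [-13/174, 1/6)
intersection: [19/174, 1/6)

19/174 1/6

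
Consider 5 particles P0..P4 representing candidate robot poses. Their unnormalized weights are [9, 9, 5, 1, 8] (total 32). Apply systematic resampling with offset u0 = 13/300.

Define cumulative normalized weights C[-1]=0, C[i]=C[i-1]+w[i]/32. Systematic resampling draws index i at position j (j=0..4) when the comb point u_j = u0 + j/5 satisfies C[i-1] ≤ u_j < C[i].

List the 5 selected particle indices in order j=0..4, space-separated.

C = [9/32, 9/16, 23/32, 3/4, 1]
j=0: u_0=13/300 ∈ [0, 9/32) → index 0
j=1: u_1=73/300 ∈ [0, 9/32) → index 0
j=2: u_2=133/300 ∈ [9/32, 9/16) → index 1
j=3: u_3=193/300 ∈ [9/16, 23/32) → index 2
j=4: u_4=253/300 ∈ [3/4, 1) → index 4

0 0 1 2 4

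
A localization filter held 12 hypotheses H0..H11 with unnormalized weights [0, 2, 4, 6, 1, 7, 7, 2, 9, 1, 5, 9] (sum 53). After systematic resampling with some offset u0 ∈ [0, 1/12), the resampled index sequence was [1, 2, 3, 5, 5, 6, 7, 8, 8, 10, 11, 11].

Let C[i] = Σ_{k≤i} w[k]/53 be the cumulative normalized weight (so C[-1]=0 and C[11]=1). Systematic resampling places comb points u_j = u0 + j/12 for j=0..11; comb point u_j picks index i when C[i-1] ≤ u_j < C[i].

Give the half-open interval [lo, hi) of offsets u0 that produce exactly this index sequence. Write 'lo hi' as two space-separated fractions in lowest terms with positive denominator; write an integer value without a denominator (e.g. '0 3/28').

1/106 19/636

C = [0, 2/53, 6/53, 12/53, 13/53, 20/53, 27/53, 29/53, 38/53, 39/53, 44/53, 1]
j=0 picked index 1: u0 ∈ [0, 2/53)
j=1 picked index 2: u0 ∈ [-29/636, 19/636)
j=2 picked index 3: u0 ∈ [-17/318, 19/318)
j=3 picked index 5: u0 ∈ [-1/212, 27/212)
j=4 picked index 5: u0 ∈ [-14/159, 7/159)
j=5 picked index 6: u0 ∈ [-25/636, 59/636)
j=6 picked index 7: u0 ∈ [1/106, 5/106)
j=7 picked index 8: u0 ∈ [-23/636, 85/636)
j=8 picked index 8: u0 ∈ [-19/159, 8/159)
j=9 picked index 10: u0 ∈ [-3/212, 17/212)
j=10 picked index 11: u0 ∈ [-1/318, 1/6)
j=11 picked index 11: u0 ∈ [-55/636, 1/12)
intersection: [1/106, 19/636)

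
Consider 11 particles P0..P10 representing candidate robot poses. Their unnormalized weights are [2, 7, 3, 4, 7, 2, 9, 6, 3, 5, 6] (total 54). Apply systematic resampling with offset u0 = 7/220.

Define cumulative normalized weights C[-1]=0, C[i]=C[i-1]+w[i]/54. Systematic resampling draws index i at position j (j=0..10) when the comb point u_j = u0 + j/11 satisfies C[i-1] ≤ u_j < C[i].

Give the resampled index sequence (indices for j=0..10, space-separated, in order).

0 1 2 4 4 6 6 7 8 9 10

C = [1/27, 1/6, 2/9, 8/27, 23/54, 25/54, 17/27, 20/27, 43/54, 8/9, 1]
j=0: u_0=7/220 ∈ [0, 1/27) → index 0
j=1: u_1=27/220 ∈ [1/27, 1/6) → index 1
j=2: u_2=47/220 ∈ [1/6, 2/9) → index 2
j=3: u_3=67/220 ∈ [8/27, 23/54) → index 4
j=4: u_4=87/220 ∈ [8/27, 23/54) → index 4
j=5: u_5=107/220 ∈ [25/54, 17/27) → index 6
j=6: u_6=127/220 ∈ [25/54, 17/27) → index 6
j=7: u_7=147/220 ∈ [17/27, 20/27) → index 7
j=8: u_8=167/220 ∈ [20/27, 43/54) → index 8
j=9: u_9=17/20 ∈ [43/54, 8/9) → index 9
j=10: u_10=207/220 ∈ [8/9, 1) → index 10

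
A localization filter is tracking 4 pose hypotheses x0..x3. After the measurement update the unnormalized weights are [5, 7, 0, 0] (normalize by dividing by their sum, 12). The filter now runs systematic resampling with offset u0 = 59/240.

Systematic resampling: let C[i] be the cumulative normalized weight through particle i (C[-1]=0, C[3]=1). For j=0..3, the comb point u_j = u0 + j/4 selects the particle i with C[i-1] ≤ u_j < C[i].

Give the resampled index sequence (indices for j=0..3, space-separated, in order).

0 1 1 1

C = [5/12, 1, 1, 1]
j=0: u_0=59/240 ∈ [0, 5/12) → index 0
j=1: u_1=119/240 ∈ [5/12, 1) → index 1
j=2: u_2=179/240 ∈ [5/12, 1) → index 1
j=3: u_3=239/240 ∈ [5/12, 1) → index 1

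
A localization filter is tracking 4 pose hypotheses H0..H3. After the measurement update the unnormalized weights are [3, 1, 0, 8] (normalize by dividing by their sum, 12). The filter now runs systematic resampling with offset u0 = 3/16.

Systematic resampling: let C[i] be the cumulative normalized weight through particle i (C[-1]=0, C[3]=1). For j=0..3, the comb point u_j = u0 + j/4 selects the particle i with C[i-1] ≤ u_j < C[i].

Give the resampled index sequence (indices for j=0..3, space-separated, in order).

C = [1/4, 1/3, 1/3, 1]
j=0: u_0=3/16 ∈ [0, 1/4) → index 0
j=1: u_1=7/16 ∈ [1/3, 1) → index 3
j=2: u_2=11/16 ∈ [1/3, 1) → index 3
j=3: u_3=15/16 ∈ [1/3, 1) → index 3

0 3 3 3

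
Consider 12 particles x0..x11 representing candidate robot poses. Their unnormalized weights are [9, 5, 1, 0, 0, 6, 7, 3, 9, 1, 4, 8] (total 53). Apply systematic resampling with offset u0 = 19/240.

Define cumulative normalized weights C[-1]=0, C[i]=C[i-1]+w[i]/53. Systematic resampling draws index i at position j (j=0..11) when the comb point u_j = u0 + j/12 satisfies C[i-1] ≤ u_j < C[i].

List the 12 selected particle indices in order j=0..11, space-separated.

C = [9/53, 14/53, 15/53, 15/53, 15/53, 21/53, 28/53, 31/53, 40/53, 41/53, 45/53, 1]
j=0: u_0=19/240 ∈ [0, 9/53) → index 0
j=1: u_1=13/80 ∈ [0, 9/53) → index 0
j=2: u_2=59/240 ∈ [9/53, 14/53) → index 1
j=3: u_3=79/240 ∈ [15/53, 21/53) → index 5
j=4: u_4=33/80 ∈ [21/53, 28/53) → index 6
j=5: u_5=119/240 ∈ [21/53, 28/53) → index 6
j=6: u_6=139/240 ∈ [28/53, 31/53) → index 7
j=7: u_7=53/80 ∈ [31/53, 40/53) → index 8
j=8: u_8=179/240 ∈ [31/53, 40/53) → index 8
j=9: u_9=199/240 ∈ [41/53, 45/53) → index 10
j=10: u_10=73/80 ∈ [45/53, 1) → index 11
j=11: u_11=239/240 ∈ [45/53, 1) → index 11

0 0 1 5 6 6 7 8 8 10 11 11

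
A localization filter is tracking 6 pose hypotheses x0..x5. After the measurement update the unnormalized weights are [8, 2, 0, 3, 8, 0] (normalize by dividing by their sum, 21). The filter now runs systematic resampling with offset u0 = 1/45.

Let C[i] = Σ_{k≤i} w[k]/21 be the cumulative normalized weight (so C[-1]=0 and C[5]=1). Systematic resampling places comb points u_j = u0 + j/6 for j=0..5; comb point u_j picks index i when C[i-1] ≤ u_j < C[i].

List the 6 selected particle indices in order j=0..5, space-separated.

C = [8/21, 10/21, 10/21, 13/21, 1, 1]
j=0: u_0=1/45 ∈ [0, 8/21) → index 0
j=1: u_1=17/90 ∈ [0, 8/21) → index 0
j=2: u_2=16/45 ∈ [0, 8/21) → index 0
j=3: u_3=47/90 ∈ [10/21, 13/21) → index 3
j=4: u_4=31/45 ∈ [13/21, 1) → index 4
j=5: u_5=77/90 ∈ [13/21, 1) → index 4

0 0 0 3 4 4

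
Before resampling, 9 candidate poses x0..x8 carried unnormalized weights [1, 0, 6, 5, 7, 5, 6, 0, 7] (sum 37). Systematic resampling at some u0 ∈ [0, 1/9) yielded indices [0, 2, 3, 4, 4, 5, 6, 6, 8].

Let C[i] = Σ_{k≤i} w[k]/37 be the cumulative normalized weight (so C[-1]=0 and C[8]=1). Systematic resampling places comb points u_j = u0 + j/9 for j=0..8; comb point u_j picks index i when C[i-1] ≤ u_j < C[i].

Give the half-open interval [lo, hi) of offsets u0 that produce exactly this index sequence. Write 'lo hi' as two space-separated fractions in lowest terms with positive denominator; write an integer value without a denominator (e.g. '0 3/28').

0 1/37

C = [1/37, 1/37, 7/37, 12/37, 19/37, 24/37, 30/37, 30/37, 1]
j=0 picked index 0: u0 ∈ [0, 1/37)
j=1 picked index 2: u0 ∈ [-28/333, 26/333)
j=2 picked index 3: u0 ∈ [-11/333, 34/333)
j=3 picked index 4: u0 ∈ [-1/111, 20/111)
j=4 picked index 4: u0 ∈ [-40/333, 23/333)
j=5 picked index 5: u0 ∈ [-14/333, 31/333)
j=6 picked index 6: u0 ∈ [-2/111, 16/111)
j=7 picked index 6: u0 ∈ [-43/333, 11/333)
j=8 picked index 8: u0 ∈ [-26/333, 1/9)
intersection: [0, 1/37)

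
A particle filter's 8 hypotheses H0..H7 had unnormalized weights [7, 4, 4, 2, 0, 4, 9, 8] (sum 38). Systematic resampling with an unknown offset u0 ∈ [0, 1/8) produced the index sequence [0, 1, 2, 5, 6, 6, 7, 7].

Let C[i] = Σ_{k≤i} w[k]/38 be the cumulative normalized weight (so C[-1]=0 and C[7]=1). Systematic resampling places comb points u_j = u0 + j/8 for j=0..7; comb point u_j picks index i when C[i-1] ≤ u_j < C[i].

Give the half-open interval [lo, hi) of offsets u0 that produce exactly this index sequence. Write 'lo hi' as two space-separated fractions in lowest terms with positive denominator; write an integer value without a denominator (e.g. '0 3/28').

C = [7/38, 11/38, 15/38, 17/38, 17/38, 21/38, 15/19, 1]
j=0 picked index 0: u0 ∈ [0, 7/38)
j=1 picked index 1: u0 ∈ [9/152, 25/152)
j=2 picked index 2: u0 ∈ [3/76, 11/76)
j=3 picked index 5: u0 ∈ [11/152, 27/152)
j=4 picked index 6: u0 ∈ [1/19, 11/38)
j=5 picked index 6: u0 ∈ [-11/152, 25/152)
j=6 picked index 7: u0 ∈ [3/76, 1/4)
j=7 picked index 7: u0 ∈ [-13/152, 1/8)
intersection: [11/152, 1/8)

11/152 1/8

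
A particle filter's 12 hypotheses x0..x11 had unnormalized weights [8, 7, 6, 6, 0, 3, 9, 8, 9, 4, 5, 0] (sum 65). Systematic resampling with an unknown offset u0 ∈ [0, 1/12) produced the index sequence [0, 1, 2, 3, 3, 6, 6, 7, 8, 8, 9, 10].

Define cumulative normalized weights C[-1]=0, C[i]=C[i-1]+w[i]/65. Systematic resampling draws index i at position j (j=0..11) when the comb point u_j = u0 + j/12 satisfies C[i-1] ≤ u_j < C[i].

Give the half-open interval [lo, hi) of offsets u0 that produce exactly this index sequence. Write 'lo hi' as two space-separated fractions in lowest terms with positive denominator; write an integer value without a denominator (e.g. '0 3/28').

C = [8/65, 3/13, 21/65, 27/65, 27/65, 6/13, 3/5, 47/65, 56/65, 12/13, 1, 1]
j=0 picked index 0: u0 ∈ [0, 8/65)
j=1 picked index 1: u0 ∈ [31/780, 23/156)
j=2 picked index 2: u0 ∈ [5/78, 61/390)
j=3 picked index 3: u0 ∈ [19/260, 43/260)
j=4 picked index 3: u0 ∈ [-2/195, 16/195)
j=5 picked index 6: u0 ∈ [7/156, 11/60)
j=6 picked index 6: u0 ∈ [-1/26, 1/10)
j=7 picked index 7: u0 ∈ [1/60, 109/780)
j=8 picked index 8: u0 ∈ [11/195, 38/195)
j=9 picked index 8: u0 ∈ [-7/260, 29/260)
j=10 picked index 9: u0 ∈ [11/390, 7/78)
j=11 picked index 10: u0 ∈ [1/156, 1/12)
intersection: [19/260, 16/195)

19/260 16/195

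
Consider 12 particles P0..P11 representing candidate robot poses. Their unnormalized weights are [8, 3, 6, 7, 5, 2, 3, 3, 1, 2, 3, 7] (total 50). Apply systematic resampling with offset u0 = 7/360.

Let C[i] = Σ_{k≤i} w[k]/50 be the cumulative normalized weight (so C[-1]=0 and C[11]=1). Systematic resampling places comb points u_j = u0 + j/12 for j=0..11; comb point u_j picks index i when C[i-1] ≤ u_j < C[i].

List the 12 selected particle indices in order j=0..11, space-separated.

C = [4/25, 11/50, 17/50, 12/25, 29/50, 31/50, 17/25, 37/50, 19/25, 4/5, 43/50, 1]
j=0: u_0=7/360 ∈ [0, 4/25) → index 0
j=1: u_1=37/360 ∈ [0, 4/25) → index 0
j=2: u_2=67/360 ∈ [4/25, 11/50) → index 1
j=3: u_3=97/360 ∈ [11/50, 17/50) → index 2
j=4: u_4=127/360 ∈ [17/50, 12/25) → index 3
j=5: u_5=157/360 ∈ [17/50, 12/25) → index 3
j=6: u_6=187/360 ∈ [12/25, 29/50) → index 4
j=7: u_7=217/360 ∈ [29/50, 31/50) → index 5
j=8: u_8=247/360 ∈ [17/25, 37/50) → index 7
j=9: u_9=277/360 ∈ [19/25, 4/5) → index 9
j=10: u_10=307/360 ∈ [4/5, 43/50) → index 10
j=11: u_11=337/360 ∈ [43/50, 1) → index 11

0 0 1 2 3 3 4 5 7 9 10 11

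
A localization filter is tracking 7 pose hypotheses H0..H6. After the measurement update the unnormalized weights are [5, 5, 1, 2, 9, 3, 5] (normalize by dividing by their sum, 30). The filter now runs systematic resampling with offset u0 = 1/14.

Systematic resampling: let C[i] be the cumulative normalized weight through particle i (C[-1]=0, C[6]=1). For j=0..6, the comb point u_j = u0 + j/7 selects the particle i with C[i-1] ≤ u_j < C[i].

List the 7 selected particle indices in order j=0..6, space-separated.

C = [1/6, 1/3, 11/30, 13/30, 11/15, 5/6, 1]
j=0: u_0=1/14 ∈ [0, 1/6) → index 0
j=1: u_1=3/14 ∈ [1/6, 1/3) → index 1
j=2: u_2=5/14 ∈ [1/3, 11/30) → index 2
j=3: u_3=1/2 ∈ [13/30, 11/15) → index 4
j=4: u_4=9/14 ∈ [13/30, 11/15) → index 4
j=5: u_5=11/14 ∈ [11/15, 5/6) → index 5
j=6: u_6=13/14 ∈ [5/6, 1) → index 6

0 1 2 4 4 5 6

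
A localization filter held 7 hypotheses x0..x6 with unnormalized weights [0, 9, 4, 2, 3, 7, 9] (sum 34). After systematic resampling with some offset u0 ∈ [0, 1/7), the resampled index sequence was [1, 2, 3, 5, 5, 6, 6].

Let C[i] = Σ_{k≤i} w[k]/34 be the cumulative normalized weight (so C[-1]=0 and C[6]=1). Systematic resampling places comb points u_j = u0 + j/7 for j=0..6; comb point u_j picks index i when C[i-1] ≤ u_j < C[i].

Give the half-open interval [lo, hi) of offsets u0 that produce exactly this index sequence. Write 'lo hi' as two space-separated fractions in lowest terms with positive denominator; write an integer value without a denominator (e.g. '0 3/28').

29/238 1/7

C = [0, 9/34, 13/34, 15/34, 9/17, 25/34, 1]
j=0 picked index 1: u0 ∈ [0, 9/34)
j=1 picked index 2: u0 ∈ [29/238, 57/238)
j=2 picked index 3: u0 ∈ [23/238, 37/238)
j=3 picked index 5: u0 ∈ [12/119, 73/238)
j=4 picked index 5: u0 ∈ [-5/119, 39/238)
j=5 picked index 6: u0 ∈ [5/238, 2/7)
j=6 picked index 6: u0 ∈ [-29/238, 1/7)
intersection: [29/238, 1/7)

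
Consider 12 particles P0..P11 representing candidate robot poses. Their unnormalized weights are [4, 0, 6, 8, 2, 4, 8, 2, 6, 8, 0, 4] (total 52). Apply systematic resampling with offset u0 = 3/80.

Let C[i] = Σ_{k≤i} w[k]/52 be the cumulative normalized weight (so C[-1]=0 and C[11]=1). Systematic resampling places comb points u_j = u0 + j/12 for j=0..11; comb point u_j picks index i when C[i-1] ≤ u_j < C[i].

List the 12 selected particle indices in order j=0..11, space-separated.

C = [1/13, 1/13, 5/26, 9/26, 5/13, 6/13, 8/13, 17/26, 10/13, 12/13, 12/13, 1]
j=0: u_0=3/80 ∈ [0, 1/13) → index 0
j=1: u_1=29/240 ∈ [1/13, 5/26) → index 2
j=2: u_2=49/240 ∈ [5/26, 9/26) → index 3
j=3: u_3=23/80 ∈ [5/26, 9/26) → index 3
j=4: u_4=89/240 ∈ [9/26, 5/13) → index 4
j=5: u_5=109/240 ∈ [5/13, 6/13) → index 5
j=6: u_6=43/80 ∈ [6/13, 8/13) → index 6
j=7: u_7=149/240 ∈ [8/13, 17/26) → index 7
j=8: u_8=169/240 ∈ [17/26, 10/13) → index 8
j=9: u_9=63/80 ∈ [10/13, 12/13) → index 9
j=10: u_10=209/240 ∈ [10/13, 12/13) → index 9
j=11: u_11=229/240 ∈ [12/13, 1) → index 11

0 2 3 3 4 5 6 7 8 9 9 11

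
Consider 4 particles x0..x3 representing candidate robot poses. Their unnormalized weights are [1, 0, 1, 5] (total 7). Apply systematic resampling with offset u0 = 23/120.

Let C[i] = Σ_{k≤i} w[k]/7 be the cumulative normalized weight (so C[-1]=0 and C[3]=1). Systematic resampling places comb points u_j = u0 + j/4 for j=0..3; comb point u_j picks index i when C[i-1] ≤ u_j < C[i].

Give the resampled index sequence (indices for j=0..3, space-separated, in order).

2 3 3 3

C = [1/7, 1/7, 2/7, 1]
j=0: u_0=23/120 ∈ [1/7, 2/7) → index 2
j=1: u_1=53/120 ∈ [2/7, 1) → index 3
j=2: u_2=83/120 ∈ [2/7, 1) → index 3
j=3: u_3=113/120 ∈ [2/7, 1) → index 3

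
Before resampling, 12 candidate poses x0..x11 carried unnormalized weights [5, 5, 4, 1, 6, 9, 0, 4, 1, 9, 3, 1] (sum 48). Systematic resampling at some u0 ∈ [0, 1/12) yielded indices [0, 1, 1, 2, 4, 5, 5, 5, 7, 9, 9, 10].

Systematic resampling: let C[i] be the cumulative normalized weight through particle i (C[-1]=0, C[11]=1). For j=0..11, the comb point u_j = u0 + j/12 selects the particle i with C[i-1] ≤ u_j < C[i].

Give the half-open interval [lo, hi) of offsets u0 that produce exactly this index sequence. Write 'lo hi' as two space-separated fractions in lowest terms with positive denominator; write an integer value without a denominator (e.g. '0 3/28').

C = [5/48, 5/24, 7/24, 5/16, 7/16, 5/8, 5/8, 17/24, 35/48, 11/12, 47/48, 1]
j=0 picked index 0: u0 ∈ [0, 5/48)
j=1 picked index 1: u0 ∈ [1/48, 1/8)
j=2 picked index 1: u0 ∈ [-1/16, 1/24)
j=3 picked index 2: u0 ∈ [-1/24, 1/24)
j=4 picked index 4: u0 ∈ [-1/48, 5/48)
j=5 picked index 5: u0 ∈ [1/48, 5/24)
j=6 picked index 5: u0 ∈ [-1/16, 1/8)
j=7 picked index 5: u0 ∈ [-7/48, 1/24)
j=8 picked index 7: u0 ∈ [-1/24, 1/24)
j=9 picked index 9: u0 ∈ [-1/48, 1/6)
j=10 picked index 9: u0 ∈ [-5/48, 1/12)
j=11 picked index 10: u0 ∈ [0, 1/16)
intersection: [1/48, 1/24)

1/48 1/24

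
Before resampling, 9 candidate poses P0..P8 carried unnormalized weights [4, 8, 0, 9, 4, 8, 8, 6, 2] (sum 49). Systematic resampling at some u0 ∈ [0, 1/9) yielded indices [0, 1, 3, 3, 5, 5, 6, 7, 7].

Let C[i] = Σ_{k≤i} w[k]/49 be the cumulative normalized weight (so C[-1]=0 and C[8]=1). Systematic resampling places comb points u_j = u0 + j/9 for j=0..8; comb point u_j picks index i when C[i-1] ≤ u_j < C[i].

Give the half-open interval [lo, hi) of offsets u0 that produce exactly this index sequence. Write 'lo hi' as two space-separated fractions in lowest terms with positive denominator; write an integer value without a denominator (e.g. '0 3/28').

29/441 31/441

C = [4/49, 12/49, 12/49, 3/7, 25/49, 33/49, 41/49, 47/49, 1]
j=0 picked index 0: u0 ∈ [0, 4/49)
j=1 picked index 1: u0 ∈ [-13/441, 59/441)
j=2 picked index 3: u0 ∈ [10/441, 13/63)
j=3 picked index 3: u0 ∈ [-13/147, 2/21)
j=4 picked index 5: u0 ∈ [29/441, 101/441)
j=5 picked index 5: u0 ∈ [-20/441, 52/441)
j=6 picked index 6: u0 ∈ [1/147, 25/147)
j=7 picked index 7: u0 ∈ [26/441, 80/441)
j=8 picked index 7: u0 ∈ [-23/441, 31/441)
intersection: [29/441, 31/441)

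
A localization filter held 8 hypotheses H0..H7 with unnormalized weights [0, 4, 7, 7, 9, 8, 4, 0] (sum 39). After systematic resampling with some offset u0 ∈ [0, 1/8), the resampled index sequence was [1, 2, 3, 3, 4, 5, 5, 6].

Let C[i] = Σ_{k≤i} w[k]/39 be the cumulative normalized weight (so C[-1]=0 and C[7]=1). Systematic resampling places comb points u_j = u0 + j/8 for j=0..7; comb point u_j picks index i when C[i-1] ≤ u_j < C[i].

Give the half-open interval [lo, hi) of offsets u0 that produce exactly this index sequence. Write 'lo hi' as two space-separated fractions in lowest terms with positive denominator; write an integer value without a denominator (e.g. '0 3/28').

C = [0, 4/39, 11/39, 6/13, 9/13, 35/39, 1, 1]
j=0 picked index 1: u0 ∈ [0, 4/39)
j=1 picked index 2: u0 ∈ [-7/312, 49/312)
j=2 picked index 3: u0 ∈ [5/156, 11/52)
j=3 picked index 3: u0 ∈ [-29/312, 9/104)
j=4 picked index 4: u0 ∈ [-1/26, 5/26)
j=5 picked index 5: u0 ∈ [7/104, 85/312)
j=6 picked index 5: u0 ∈ [-3/52, 23/156)
j=7 picked index 6: u0 ∈ [7/312, 1/8)
intersection: [7/104, 9/104)

7/104 9/104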